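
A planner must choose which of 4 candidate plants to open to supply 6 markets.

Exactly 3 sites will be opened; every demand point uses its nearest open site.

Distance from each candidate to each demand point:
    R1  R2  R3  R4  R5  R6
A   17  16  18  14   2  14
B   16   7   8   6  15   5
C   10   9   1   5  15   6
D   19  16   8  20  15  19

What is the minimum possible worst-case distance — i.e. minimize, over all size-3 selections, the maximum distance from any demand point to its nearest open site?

Open {A, B, C}.
  Farthest demand point is R1 at distance 10 (to C); all others are ≤ 10.
With {A, C, D} the worst case is 10.
With {B, C, D} the worst case is 15.
No size-3 selection achieves below 10.

10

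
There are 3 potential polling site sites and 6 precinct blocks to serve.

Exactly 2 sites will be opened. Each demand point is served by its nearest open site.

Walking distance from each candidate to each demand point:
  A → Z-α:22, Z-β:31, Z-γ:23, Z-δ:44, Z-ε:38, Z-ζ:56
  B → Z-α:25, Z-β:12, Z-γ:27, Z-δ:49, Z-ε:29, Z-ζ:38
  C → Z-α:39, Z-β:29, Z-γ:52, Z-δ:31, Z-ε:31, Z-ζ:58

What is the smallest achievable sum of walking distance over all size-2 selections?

Open {B, C}.
  Z-α→B 25, Z-β→B 12, Z-γ→B 27, Z-δ→C 31, Z-ε→B 29, Z-ζ→B 38  ⇒ total 162.
Compare {A, B}: total 168.
Compare {A, C}: total 192.

162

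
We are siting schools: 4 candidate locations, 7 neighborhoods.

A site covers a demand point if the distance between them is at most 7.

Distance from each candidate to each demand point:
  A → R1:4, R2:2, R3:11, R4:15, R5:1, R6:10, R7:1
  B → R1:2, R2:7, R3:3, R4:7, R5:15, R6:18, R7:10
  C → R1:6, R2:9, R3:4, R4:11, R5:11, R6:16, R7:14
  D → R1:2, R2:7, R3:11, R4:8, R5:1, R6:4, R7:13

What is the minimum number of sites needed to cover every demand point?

3

Coverage sets (demand points within 7 of each site):
  A: {R1, R2, R5, R7}
  B: {R1, R2, R3, R4}
  C: {R1, R3}
  D: {R1, R2, R5, R6}
No 2 sites suffice: every size-2 union leaves at least one demand point uncovered.
But {A, B, D} covers everything, so the minimum is 3.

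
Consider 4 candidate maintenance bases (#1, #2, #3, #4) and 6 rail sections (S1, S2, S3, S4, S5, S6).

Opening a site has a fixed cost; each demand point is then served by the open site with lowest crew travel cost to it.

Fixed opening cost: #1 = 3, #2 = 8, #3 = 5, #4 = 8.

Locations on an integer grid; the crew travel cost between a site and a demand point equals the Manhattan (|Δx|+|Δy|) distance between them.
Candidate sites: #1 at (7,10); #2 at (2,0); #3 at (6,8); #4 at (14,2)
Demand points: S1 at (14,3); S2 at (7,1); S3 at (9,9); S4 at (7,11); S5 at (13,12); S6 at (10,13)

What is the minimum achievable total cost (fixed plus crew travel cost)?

38

Open {#1, #4}: assign each demand point to its cheapest open site.
  S1→#4 1, S2→#4 8, S3→#1 3, S4→#1 1, S5→#1 8, S6→#1 6
  crew travel cost 27, fixed 11 → total 38.
Compare {#1, #3, #4}: crew travel cost 27 + fixed 16 = 43.
Compare {#1}: crew travel cost 41 + fixed 3 = 44.
Compare {#1, #2, #4}: crew travel cost 25 + fixed 19 = 44.
All other subsets cost ≥ 43. Minimum total cost: 38.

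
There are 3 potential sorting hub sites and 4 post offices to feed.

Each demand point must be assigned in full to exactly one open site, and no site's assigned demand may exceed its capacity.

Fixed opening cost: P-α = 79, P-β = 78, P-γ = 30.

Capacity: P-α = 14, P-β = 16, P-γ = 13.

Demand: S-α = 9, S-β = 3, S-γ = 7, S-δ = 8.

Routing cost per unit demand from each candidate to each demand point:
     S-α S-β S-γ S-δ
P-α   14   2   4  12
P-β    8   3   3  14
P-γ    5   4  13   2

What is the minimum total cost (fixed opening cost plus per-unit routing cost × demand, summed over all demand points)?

Open {P-β, P-γ}; cheapest assignment that respects the capacities:
  P-β (cap 16, load 16): S-α, S-γ — cost 9×8 + 7×3 = 93
  P-γ (cap 13, load 11): S-β, S-δ — cost 3×4 + 8×2 = 28
  Shipping 121, fixed 108 → total 229.
  Any other capacity-feasible assignment to {P-β, P-γ} ships for at least 121.
Compare {P-α, P-β, P-γ}: its best feasible assignment gives total 302.
Compare {P-α, P-β}: its best feasible assignment gives total 352.
Every other set of open sites that can feasibly serve all demand totals ≥ 302 even under its best assignment. Minimum: 229.

229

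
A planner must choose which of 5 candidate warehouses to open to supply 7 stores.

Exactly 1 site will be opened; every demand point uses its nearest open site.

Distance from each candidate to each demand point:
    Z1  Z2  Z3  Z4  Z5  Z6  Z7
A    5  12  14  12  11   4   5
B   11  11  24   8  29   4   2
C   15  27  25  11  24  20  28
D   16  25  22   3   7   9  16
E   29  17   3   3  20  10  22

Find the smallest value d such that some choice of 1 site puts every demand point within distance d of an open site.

14

Open {A}.
  Farthest demand point is Z3 at distance 14 (to A); all others are ≤ 14.
With {D} the worst case is 25.
With {C} the worst case is 28.
No size-1 selection achieves below 14.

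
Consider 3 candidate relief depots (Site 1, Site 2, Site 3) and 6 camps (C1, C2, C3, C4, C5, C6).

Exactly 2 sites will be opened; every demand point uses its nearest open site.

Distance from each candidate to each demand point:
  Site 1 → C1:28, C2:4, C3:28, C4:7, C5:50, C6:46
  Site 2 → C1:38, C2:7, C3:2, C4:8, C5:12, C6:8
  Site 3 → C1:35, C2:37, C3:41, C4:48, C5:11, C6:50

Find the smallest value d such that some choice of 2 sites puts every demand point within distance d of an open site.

28

Open {Site 1, Site 2}.
  Farthest demand point is C1 at distance 28 (to Site 1); all others are ≤ 28.
With {Site 2, Site 3} the worst case is 35.
With {Site 1, Site 3} the worst case is 46.
No size-2 selection achieves below 28.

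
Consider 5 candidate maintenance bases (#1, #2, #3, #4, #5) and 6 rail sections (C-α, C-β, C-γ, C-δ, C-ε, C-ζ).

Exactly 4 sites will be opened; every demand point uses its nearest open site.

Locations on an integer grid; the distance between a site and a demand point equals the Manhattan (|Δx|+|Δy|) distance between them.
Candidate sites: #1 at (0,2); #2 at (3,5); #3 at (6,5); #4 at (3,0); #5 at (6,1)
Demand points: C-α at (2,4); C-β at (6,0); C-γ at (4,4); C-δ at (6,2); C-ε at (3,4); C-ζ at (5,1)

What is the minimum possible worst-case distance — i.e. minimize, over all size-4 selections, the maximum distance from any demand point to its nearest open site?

Open {#1, #2, #3, #5}.
  Farthest demand point is C-α at distance 2 (to #2); all others are ≤ 2.
With {#1, #2, #4, #5} the worst case is 2.
With {#2, #3, #4, #5} the worst case is 2.
No size-4 selection achieves below 2.

2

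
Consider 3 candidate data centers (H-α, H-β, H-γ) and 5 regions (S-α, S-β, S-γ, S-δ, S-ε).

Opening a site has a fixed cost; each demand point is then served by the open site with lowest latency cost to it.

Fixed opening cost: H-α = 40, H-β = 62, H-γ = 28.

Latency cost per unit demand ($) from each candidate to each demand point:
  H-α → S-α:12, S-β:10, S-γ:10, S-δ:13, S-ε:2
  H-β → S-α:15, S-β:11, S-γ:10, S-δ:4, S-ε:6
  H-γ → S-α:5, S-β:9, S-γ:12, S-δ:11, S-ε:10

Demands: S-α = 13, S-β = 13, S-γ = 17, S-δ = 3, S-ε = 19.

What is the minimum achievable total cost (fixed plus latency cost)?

Open {H-α, H-γ}: assign each demand point to its cheapest open site.
  S-α→H-γ 13×5=65, S-β→H-γ 13×9=117, S-γ→H-α 17×10=170, S-δ→H-γ 3×11=33, S-ε→H-α 19×2=38
  latency cost 423, fixed 68 → total 491.
Compare {H-α, H-β, H-γ}: latency cost 402 + fixed 130 = 532.
Compare {H-β, H-γ}: latency cost 478 + fixed 90 = 568.
Compare {H-α}: latency cost 533 + fixed 40 = 573.
All other subsets cost ≥ 532. Minimum total cost: 491.

491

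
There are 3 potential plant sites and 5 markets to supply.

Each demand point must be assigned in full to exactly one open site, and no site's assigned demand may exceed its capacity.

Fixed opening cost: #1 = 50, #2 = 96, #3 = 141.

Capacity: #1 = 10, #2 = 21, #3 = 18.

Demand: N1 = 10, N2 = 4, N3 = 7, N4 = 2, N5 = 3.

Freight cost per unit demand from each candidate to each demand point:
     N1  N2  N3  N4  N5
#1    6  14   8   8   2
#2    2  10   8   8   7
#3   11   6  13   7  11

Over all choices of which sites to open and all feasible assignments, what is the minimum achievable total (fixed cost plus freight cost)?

284

Open {#1, #2}; cheapest assignment that respects the capacities:
  #1 (cap 10, load 10): N3, N5 — cost 7×8 + 3×2 = 62
  #2 (cap 21, load 16): N1, N2, N4 — cost 10×2 + 4×10 + 2×8 = 76
  Shipping 138, fixed 146 → total 284.
  Any other capacity-feasible assignment to {#1, #2} ships for at least 138.
Compare {#2, #3}: its best feasible assignment gives total 372.
Compare {#1, #3}: its best feasible assignment gives total 401.
Every other set of open sites that can feasibly serve all demand totals ≥ 372 even under its best assignment. Minimum: 284.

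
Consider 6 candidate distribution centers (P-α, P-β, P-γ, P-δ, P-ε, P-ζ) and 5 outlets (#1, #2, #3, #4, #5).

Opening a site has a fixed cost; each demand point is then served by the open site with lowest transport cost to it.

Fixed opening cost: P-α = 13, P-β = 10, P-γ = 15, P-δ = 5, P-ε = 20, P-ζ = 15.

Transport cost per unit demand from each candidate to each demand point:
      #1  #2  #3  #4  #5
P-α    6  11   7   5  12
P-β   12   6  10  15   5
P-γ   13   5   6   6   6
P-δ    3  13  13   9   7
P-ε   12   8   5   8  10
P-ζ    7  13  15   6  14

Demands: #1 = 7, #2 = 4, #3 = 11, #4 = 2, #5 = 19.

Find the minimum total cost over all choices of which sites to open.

244

Open {P-β, P-γ, P-δ}: assign each demand point to its cheapest open site.
  #1→P-δ 7×3=21, #2→P-γ 4×5=20, #3→P-γ 11×6=66, #4→P-γ 2×6=12, #5→P-β 19×5=95
  transport cost 214, fixed 30 → total 244.
Compare {P-β, P-δ, P-ε}: transport cost 211 + fixed 35 = 246.
Compare {P-γ, P-δ}: transport cost 233 + fixed 20 = 253.
Compare {P-α, P-β, P-δ, P-ε}: transport cost 205 + fixed 48 = 253.
All other subsets cost ≥ 246. Minimum total cost: 244.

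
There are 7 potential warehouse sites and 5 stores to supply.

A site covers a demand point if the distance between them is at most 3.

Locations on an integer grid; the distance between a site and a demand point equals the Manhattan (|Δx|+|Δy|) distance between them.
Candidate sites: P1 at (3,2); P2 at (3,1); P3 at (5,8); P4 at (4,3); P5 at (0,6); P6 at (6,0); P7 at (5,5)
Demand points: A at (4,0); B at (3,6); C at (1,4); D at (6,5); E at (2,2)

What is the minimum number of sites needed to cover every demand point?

Coverage sets (demand points within 3 of each site):
  P1: {A, E}
  P2: {A, E}
  P3: {}
  P4: {A, E}
  P5: {B, C}
  P6: {A}
  P7: {B, D}
No 2 sites suffice: every size-2 union leaves at least one demand point uncovered.
But {P1, P5, P7} covers everything, so the minimum is 3.

3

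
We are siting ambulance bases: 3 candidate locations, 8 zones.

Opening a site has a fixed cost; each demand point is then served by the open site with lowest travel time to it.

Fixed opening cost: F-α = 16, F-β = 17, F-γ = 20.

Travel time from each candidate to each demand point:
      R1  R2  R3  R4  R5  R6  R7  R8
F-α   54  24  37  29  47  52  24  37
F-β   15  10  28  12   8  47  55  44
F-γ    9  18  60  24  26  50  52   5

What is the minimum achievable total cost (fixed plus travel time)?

Open {F-α, F-β, F-γ}: assign each demand point to its cheapest open site.
  R1→F-γ 9, R2→F-β 10, R3→F-β 28, R4→F-β 12, R5→F-β 8, R6→F-β 47, R7→F-α 24, R8→F-γ 5
  travel time 143, fixed 53 → total 196.
Compare {F-β, F-γ}: travel time 171 + fixed 37 = 208.
Compare {F-α, F-β}: travel time 181 + fixed 33 = 214.
Compare {F-α, F-γ}: travel time 193 + fixed 36 = 229.
All other subsets cost ≥ 208. Minimum total cost: 196.

196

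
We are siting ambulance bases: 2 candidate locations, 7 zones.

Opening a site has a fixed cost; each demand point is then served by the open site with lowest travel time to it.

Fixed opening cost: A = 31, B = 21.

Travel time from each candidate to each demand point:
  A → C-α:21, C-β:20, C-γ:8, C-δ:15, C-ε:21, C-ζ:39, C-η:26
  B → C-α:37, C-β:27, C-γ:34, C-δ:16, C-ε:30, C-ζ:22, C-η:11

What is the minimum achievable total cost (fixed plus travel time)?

170

Open {A, B}: assign each demand point to its cheapest open site.
  C-α→A 21, C-β→A 20, C-γ→A 8, C-δ→A 15, C-ε→A 21, C-ζ→B 22, C-η→B 11
  travel time 118, fixed 52 → total 170.
Compare {A}: travel time 150 + fixed 31 = 181.
Compare {B}: travel time 177 + fixed 21 = 198.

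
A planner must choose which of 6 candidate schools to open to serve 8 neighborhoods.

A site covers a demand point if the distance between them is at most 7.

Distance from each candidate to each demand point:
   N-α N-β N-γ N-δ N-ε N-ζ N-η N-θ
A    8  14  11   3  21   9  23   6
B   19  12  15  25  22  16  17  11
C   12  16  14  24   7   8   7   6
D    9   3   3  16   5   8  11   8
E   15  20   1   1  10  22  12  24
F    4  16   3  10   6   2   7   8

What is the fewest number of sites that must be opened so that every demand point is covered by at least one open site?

Coverage sets (demand points within 7 of each site):
  A: {N-δ, N-θ}
  B: {}
  C: {N-ε, N-η, N-θ}
  D: {N-β, N-γ, N-ε}
  E: {N-γ, N-δ}
  F: {N-α, N-γ, N-ε, N-ζ, N-η}
No 2 sites suffice: every size-2 union leaves at least one demand point uncovered.
But {A, D, F} covers everything, so the minimum is 3.

3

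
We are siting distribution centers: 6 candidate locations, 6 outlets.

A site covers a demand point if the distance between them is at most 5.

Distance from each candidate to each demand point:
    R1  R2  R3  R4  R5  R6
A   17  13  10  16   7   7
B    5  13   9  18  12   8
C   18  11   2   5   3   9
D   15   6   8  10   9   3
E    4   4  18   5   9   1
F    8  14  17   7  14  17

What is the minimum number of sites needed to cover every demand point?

2

Coverage sets (demand points within 5 of each site):
  A: {}
  B: {R1}
  C: {R3, R4, R5}
  D: {R6}
  E: {R1, R2, R4, R6}
  F: {}
No single site covers all 6 demand points.
But {C, E} covers everything, so the minimum is 2.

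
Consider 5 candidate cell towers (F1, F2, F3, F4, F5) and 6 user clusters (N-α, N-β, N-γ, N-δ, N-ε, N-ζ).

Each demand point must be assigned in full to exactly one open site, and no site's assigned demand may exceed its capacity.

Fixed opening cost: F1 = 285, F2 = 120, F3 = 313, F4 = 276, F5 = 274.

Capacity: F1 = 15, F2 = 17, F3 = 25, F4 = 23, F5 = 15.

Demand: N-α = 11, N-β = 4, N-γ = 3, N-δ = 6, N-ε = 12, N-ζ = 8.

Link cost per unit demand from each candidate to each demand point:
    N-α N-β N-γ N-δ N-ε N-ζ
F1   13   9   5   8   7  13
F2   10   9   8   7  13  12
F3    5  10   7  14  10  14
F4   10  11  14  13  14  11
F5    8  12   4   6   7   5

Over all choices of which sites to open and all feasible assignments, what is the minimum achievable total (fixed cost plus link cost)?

Open {F1, F2, F5}; cheapest assignment that respects the capacities:
  F1 (cap 15, load 15): N-γ, N-ε — cost 3×5 + 12×7 = 99
  F2 (cap 17, load 15): N-α, N-β — cost 11×10 + 4×9 = 146
  F5 (cap 15, load 14): N-δ, N-ζ — cost 6×6 + 8×5 = 76
  Shipping 321, fixed 679 → total 1000.
  Any other capacity-feasible assignment to {F1, F2, F5} ships for at least 321.
Compare {F2, F3, F5}: its best feasible assignment gives total 1012.
Compare {F3, F4}: its best feasible assignment gives total 1016.
Every other set of open sites that can feasibly serve all demand totals ≥ 1012 even under its best assignment. Minimum: 1000.

1000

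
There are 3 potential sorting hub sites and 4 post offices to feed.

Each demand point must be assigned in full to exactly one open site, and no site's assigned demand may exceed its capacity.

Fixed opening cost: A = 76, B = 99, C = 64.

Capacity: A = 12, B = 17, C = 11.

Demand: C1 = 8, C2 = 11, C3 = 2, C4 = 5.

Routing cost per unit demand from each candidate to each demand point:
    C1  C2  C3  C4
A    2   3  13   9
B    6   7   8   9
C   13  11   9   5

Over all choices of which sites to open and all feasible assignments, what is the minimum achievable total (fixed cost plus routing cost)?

Open {A, B}; cheapest assignment that respects the capacities:
  A (cap 12, load 11): C2 — cost 11×3 = 33
  B (cap 17, load 15): C1, C3, C4 — cost 8×6 + 2×8 + 5×9 = 109
  Shipping 142, fixed 175 → total 317.
  Any other capacity-feasible assignment to {A, B} ships for at least 142.
Compare {A, B, C}: its best feasible assignment gives total 361.
Compare {B, C}: its best feasible assignment gives total 393.
Every other set of open sites that can feasibly serve all demand totals ≥ 361 even under its best assignment. Minimum: 317.

317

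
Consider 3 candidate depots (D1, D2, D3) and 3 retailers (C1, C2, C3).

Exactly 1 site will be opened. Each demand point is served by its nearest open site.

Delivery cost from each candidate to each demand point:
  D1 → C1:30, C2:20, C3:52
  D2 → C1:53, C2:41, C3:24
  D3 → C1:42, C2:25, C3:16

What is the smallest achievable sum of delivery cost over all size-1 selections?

83

Open {D3}.
  C1→D3 42, C2→D3 25, C3→D3 16  ⇒ total 83.
Compare {D1}: total 102.
Compare {D2}: total 118.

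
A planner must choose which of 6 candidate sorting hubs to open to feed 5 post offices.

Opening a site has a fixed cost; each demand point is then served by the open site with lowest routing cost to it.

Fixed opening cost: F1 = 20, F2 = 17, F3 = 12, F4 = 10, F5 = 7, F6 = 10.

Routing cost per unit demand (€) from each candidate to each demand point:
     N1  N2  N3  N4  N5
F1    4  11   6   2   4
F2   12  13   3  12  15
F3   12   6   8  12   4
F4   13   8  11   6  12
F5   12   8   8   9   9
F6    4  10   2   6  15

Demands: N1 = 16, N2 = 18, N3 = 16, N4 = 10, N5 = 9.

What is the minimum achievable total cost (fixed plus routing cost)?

Open {F1, F3, F6}: assign each demand point to its cheapest open site.
  N1→F1 16×4=64, N2→F3 18×6=108, N3→F6 16×2=32, N4→F1 10×2=20, N5→F1 9×4=36
  routing cost 260, fixed 42 → total 302.
Compare {F1, F3, F5, F6}: routing cost 260 + fixed 49 = 309.
Compare {F1, F3, F4, F6}: routing cost 260 + fixed 52 = 312.
Compare {F1, F2, F3, F6}: routing cost 260 + fixed 59 = 319.
All other subsets cost ≥ 309. Minimum total cost: 302.

302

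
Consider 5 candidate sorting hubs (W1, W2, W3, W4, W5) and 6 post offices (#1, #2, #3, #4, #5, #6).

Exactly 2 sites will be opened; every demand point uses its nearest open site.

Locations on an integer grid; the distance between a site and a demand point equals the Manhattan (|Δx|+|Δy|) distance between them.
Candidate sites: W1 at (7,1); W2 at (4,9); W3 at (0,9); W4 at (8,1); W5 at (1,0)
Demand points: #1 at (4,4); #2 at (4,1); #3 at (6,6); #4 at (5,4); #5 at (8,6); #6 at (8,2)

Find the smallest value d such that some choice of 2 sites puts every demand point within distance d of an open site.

Open {W1, W2}.
  Farthest demand point is #5 at distance 6 (to W1); all others are ≤ 6.
With {W1, W3} the worst case is 6.
With {W1, W4} the worst case is 6.
No size-2 selection achieves below 6.

6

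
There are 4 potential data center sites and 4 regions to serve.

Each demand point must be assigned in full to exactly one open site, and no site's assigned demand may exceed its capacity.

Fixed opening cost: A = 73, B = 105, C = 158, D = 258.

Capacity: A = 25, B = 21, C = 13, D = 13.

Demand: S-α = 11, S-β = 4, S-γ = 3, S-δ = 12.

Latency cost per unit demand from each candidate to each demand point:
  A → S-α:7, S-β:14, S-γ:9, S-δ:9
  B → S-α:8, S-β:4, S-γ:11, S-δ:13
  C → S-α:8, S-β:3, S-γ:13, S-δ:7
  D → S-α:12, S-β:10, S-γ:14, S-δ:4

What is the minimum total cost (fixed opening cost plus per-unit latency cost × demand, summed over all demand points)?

Open {A, B}; cheapest assignment that respects the capacities:
  A (cap 25, load 23): S-α, S-δ — cost 11×7 + 12×9 = 185
  B (cap 21, load 7): S-β, S-γ — cost 4×4 + 3×11 = 49
  Shipping 234, fixed 178 → total 412.
  Any other capacity-feasible assignment to {A, B} ships for at least 234.
Compare {A, C}: its best feasible assignment gives total 467.
Compare {B, C}: its best feasible assignment gives total 484.
Every other set of open sites that can feasibly serve all demand totals ≥ 467 even under its best assignment. Minimum: 412.

412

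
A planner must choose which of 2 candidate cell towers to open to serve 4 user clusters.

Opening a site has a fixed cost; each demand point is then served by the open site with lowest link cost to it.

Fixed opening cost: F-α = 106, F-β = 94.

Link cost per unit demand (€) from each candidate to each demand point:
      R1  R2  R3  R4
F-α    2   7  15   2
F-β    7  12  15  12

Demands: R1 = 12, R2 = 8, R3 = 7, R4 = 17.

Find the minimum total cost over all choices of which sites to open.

325

Open {F-α}: assign each demand point to its cheapest open site.
  R1→F-α 12×2=24, R2→F-α 8×7=56, R3→F-α 7×15=105, R4→F-α 17×2=34
  link cost 219, fixed 106 → total 325.
Compare {F-α, F-β}: link cost 219 + fixed 200 = 419.
Compare {F-β}: link cost 489 + fixed 94 = 583.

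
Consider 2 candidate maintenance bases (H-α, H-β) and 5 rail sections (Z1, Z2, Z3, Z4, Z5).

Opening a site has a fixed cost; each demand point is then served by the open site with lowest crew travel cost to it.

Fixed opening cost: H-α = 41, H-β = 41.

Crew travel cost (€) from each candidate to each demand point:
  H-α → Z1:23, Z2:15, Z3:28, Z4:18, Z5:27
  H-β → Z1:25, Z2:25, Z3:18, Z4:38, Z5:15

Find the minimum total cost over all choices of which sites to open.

Open {H-α}: assign each demand point to its cheapest open site.
  Z1→H-α 23, Z2→H-α 15, Z3→H-α 28, Z4→H-α 18, Z5→H-α 27
  crew travel cost 111, fixed 41 → total 152.
Compare {H-β}: crew travel cost 121 + fixed 41 = 162.
Compare {H-α, H-β}: crew travel cost 89 + fixed 82 = 171.

152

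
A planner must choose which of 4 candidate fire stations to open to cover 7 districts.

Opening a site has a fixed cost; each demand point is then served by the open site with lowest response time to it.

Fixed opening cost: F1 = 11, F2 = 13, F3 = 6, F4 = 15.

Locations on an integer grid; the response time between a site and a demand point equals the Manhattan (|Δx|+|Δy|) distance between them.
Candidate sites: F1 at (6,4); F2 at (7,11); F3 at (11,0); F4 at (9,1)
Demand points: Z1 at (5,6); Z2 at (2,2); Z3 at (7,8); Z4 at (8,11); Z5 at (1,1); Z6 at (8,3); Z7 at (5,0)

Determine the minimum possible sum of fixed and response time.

50

Open {F1}: assign each demand point to its cheapest open site.
  Z1→F1 3, Z2→F1 6, Z3→F1 5, Z4→F1 9, Z5→F1 8, Z6→F1 3, Z7→F1 5
  response time 39, fixed 11 → total 50.
Compare {F1, F2}: response time 29 + fixed 24 = 53.
Compare {F1, F3}: response time 39 + fixed 17 = 56.
Compare {F1, F2, F3}: response time 29 + fixed 30 = 59.
All other subsets cost ≥ 53. Minimum total cost: 50.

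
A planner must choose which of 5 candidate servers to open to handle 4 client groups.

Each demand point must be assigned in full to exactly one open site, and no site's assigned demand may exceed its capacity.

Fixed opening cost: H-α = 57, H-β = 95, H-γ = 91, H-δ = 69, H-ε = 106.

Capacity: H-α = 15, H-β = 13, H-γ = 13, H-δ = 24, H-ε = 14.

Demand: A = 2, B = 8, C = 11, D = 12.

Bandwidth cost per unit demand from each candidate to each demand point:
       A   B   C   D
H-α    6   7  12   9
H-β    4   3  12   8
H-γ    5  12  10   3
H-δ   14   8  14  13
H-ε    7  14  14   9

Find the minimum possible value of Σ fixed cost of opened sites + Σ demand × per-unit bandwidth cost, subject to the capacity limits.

Open {H-γ, H-δ}; cheapest assignment that respects the capacities:
  H-γ (cap 13, load 12): D — cost 12×3 = 36
  H-δ (cap 24, load 21): A, B, C — cost 2×14 + 8×8 + 11×14 = 246
  Shipping 282, fixed 160 → total 442.
  Any other capacity-feasible assignment to {H-γ, H-δ} ships for at least 282.
Compare {H-α, H-β, H-γ}: its best feasible assignment gives total 443.
Compare {H-α, H-γ, H-δ}: its best feasible assignment gives total 461.
Every other set of open sites that can feasibly serve all demand totals ≥ 443 even under its best assignment. Minimum: 442.

442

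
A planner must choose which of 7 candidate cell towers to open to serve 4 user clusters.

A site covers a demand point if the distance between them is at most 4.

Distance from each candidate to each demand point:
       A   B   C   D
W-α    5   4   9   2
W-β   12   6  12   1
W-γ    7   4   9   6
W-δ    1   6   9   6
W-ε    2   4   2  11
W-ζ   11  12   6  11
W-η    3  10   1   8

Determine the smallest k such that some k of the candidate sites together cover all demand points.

Coverage sets (demand points within 4 of each site):
  W-α: {B, D}
  W-β: {D}
  W-γ: {B}
  W-δ: {A}
  W-ε: {A, B, C}
  W-ζ: {}
  W-η: {A, C}
No single site covers all 4 demand points.
But {W-α, W-ε} covers everything, so the minimum is 2.

2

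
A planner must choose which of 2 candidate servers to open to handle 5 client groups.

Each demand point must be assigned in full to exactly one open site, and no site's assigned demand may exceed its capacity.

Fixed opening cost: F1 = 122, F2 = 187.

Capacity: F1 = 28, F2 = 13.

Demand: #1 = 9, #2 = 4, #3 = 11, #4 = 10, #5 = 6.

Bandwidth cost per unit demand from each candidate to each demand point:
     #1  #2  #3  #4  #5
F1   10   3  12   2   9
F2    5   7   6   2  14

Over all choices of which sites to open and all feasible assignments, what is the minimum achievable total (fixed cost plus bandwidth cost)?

588

Open {F1, F2}; cheapest assignment that respects the capacities:
  F1 (cap 28, load 27): #3, #4, #5 — cost 11×12 + 10×2 + 6×9 = 206
  F2 (cap 13, load 13): #1, #2 — cost 9×5 + 4×7 = 73
  Shipping 279, fixed 309 → total 588.
  Any other capacity-feasible assignment to {F1, F2} ships for at least 279.
Total demand is 40 and no other set of sites has combined capacity ≥ 40, so {F1, F2} is the only feasible choice of open sites. Minimum: 588.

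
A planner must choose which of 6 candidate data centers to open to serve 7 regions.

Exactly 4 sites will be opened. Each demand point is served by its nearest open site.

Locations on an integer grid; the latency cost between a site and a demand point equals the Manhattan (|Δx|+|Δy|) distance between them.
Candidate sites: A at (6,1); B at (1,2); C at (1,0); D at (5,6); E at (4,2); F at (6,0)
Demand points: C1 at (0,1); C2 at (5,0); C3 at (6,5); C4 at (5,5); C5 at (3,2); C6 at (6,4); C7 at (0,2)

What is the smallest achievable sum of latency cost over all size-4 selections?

Open {B, D, E, F}.
  C1→B 2, C2→F 1, C3→D 2, C4→D 1, C5→E 1, C6→D 3, C7→B 1  ⇒ total 11.
Compare {A, B, D, E}: total 12.
Compare {A, B, D, F}: total 12.
No size-4 selection does better; minimum is 11.

11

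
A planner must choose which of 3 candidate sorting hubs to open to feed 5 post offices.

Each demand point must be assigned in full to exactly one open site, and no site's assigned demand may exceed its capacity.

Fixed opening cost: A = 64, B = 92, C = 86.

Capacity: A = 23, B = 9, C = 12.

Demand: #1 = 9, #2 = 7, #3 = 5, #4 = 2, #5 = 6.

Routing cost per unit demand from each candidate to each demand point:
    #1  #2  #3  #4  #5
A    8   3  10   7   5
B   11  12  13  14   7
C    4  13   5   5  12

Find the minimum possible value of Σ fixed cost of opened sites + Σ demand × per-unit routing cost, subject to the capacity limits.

297

Open {A, C}; cheapest assignment that respects the capacities:
  A (cap 23, load 18): #2, #3, #5 — cost 7×3 + 5×10 + 6×5 = 101
  C (cap 12, load 11): #1, #4 — cost 9×4 + 2×5 = 46
  Shipping 147, fixed 150 → total 297.
  Any other capacity-feasible assignment to {A, C} ships for at least 147.
Compare {A, B}: its best feasible assignment gives total 355.
Compare {A, B, C}: its best feasible assignment gives total 389.
Every other set of open sites that can feasibly serve all demand totals ≥ 355 even under its best assignment. Minimum: 297.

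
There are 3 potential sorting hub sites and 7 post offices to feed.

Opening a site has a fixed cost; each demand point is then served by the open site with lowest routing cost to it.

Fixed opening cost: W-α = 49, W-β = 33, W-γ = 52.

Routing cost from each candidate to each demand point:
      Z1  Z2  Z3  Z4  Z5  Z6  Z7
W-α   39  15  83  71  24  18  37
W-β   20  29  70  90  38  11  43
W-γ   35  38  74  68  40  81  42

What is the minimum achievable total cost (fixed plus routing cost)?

330

Open {W-α, W-β}: assign each demand point to its cheapest open site.
  Z1→W-β 20, Z2→W-α 15, Z3→W-β 70, Z4→W-α 71, Z5→W-α 24, Z6→W-β 11, Z7→W-α 37
  routing cost 248, fixed 82 → total 330.
Compare {W-β}: routing cost 301 + fixed 33 = 334.
Compare {W-α}: routing cost 287 + fixed 49 = 336.
Compare {W-β, W-γ}: routing cost 278 + fixed 85 = 363.
All other subsets cost ≥ 334. Minimum total cost: 330.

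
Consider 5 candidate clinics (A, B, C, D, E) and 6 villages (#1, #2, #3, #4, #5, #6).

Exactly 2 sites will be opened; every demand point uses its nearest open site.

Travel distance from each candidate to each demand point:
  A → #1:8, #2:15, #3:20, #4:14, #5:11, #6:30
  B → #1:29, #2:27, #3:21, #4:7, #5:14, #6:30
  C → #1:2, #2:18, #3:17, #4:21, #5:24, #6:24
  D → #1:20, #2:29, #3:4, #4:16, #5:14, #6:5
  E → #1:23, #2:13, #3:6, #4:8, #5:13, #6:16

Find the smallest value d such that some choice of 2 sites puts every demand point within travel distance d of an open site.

Open {A, D}.
  Farthest demand point is #2 at travel distance 15 (to A); all others are ≤ 15.
With {A, E} the worst case is 16.
With {C, E} the worst case is 16.
No size-2 selection achieves below 15.

15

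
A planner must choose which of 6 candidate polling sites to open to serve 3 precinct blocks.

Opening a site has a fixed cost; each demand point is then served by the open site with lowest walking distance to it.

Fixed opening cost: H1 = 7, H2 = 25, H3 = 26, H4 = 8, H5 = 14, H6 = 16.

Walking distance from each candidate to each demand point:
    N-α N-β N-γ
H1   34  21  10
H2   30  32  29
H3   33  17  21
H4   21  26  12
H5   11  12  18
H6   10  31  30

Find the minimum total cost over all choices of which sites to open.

54

Open {H1, H5}: assign each demand point to its cheapest open site.
  N-α→H5 11, N-β→H5 12, N-γ→H1 10
  walking distance 33, fixed 21 → total 54.
Compare {H5}: walking distance 41 + fixed 14 = 55.
Compare {H4, H5}: walking distance 35 + fixed 22 = 57.
Compare {H1, H4, H5}: walking distance 33 + fixed 29 = 62.
All other subsets cost ≥ 55. Minimum total cost: 54.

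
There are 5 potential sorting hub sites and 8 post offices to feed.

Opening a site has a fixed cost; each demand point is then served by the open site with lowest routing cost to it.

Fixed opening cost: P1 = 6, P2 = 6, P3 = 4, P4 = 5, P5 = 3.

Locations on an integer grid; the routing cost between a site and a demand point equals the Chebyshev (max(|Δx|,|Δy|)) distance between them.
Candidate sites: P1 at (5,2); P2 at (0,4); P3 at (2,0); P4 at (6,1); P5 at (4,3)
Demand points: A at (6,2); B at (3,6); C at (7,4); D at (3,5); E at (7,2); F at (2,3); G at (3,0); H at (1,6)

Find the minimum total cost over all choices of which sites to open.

24

Open {P5}: assign each demand point to its cheapest open site.
  A→P5 2, B→P5 3, C→P5 3, D→P5 2, E→P5 3, F→P5 2, G→P5 3, H→P5 3
  routing cost 21, fixed 3 → total 24.
Compare {P1, P5}: routing cost 17 + fixed 9 = 26.
Compare {P3, P5}: routing cost 19 + fixed 7 = 26.
Compare {P4, P5}: routing cost 18 + fixed 8 = 26.
All other subsets cost ≥ 26. Minimum total cost: 24.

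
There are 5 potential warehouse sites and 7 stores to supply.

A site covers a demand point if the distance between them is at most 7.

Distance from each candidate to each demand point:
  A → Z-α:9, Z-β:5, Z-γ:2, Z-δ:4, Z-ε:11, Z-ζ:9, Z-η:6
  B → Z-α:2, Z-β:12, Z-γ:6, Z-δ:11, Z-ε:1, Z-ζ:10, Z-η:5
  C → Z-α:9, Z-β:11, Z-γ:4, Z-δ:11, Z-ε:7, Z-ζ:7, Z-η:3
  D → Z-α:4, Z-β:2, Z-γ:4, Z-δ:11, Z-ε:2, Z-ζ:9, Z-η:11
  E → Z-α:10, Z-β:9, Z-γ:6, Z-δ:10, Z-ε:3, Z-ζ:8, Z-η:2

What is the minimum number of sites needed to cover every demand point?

Coverage sets (demand points within 7 of each site):
  A: {Z-β, Z-γ, Z-δ, Z-η}
  B: {Z-α, Z-γ, Z-ε, Z-η}
  C: {Z-γ, Z-ε, Z-ζ, Z-η}
  D: {Z-α, Z-β, Z-γ, Z-ε}
  E: {Z-γ, Z-ε, Z-η}
No 2 sites suffice: every size-2 union leaves at least one demand point uncovered.
But {A, B, C} covers everything, so the minimum is 3.

3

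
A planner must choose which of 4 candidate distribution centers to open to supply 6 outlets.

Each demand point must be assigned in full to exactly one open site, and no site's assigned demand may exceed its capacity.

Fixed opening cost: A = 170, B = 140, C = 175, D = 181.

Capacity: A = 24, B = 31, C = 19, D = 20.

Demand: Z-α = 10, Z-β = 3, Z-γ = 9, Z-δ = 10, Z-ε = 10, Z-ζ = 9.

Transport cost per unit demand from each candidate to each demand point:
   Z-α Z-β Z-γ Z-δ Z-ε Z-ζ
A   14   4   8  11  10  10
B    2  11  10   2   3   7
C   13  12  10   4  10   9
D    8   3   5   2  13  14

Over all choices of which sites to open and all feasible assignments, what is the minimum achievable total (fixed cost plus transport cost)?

Open {A, B}; cheapest assignment that respects the capacities:
  A (cap 24, load 21): Z-β, Z-γ, Z-ζ — cost 3×4 + 9×8 + 9×10 = 174
  B (cap 31, load 30): Z-α, Z-δ, Z-ε — cost 10×2 + 10×2 + 10×3 = 70
  Shipping 244, fixed 310 → total 554.
  Any other capacity-feasible assignment to {A, B} ships for at least 244.
Compare {B, D}: its best feasible assignment gives total 637.
Compare {A, B, D}: its best feasible assignment gives total 681.
Every other set of open sites that can feasibly serve all demand totals ≥ 637 even under its best assignment. Minimum: 554.

554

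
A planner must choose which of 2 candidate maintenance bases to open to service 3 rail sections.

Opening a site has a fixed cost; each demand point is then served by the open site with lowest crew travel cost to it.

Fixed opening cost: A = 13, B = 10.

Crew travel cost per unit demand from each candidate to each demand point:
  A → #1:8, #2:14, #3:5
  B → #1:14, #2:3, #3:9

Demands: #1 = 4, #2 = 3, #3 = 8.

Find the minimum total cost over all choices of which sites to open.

Open {A, B}: assign each demand point to its cheapest open site.
  #1→A 4×8=32, #2→B 3×3=9, #3→A 8×5=40
  crew travel cost 81, fixed 23 → total 104.
Compare {A}: crew travel cost 114 + fixed 13 = 127.
Compare {B}: crew travel cost 137 + fixed 10 = 147.

104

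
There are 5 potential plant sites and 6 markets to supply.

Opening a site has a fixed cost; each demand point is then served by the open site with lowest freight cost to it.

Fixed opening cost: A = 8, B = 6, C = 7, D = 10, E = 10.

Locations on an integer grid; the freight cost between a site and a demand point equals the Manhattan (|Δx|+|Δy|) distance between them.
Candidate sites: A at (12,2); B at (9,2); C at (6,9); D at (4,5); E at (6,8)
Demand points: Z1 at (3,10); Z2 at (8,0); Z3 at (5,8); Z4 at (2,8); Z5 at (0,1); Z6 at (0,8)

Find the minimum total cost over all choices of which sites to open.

Open {B, C}: assign each demand point to its cheapest open site.
  Z1→C 4, Z2→B 3, Z3→C 2, Z4→C 5, Z5→B 10, Z6→C 7
  freight cost 31, fixed 13 → total 44.
Compare {B, E}: freight cost 29 + fixed 16 = 45.
Compare {D}: freight cost 39 + fixed 10 = 49.
Compare {E}: freight cost 39 + fixed 10 = 49.
All other subsets cost ≥ 45. Minimum total cost: 44.

44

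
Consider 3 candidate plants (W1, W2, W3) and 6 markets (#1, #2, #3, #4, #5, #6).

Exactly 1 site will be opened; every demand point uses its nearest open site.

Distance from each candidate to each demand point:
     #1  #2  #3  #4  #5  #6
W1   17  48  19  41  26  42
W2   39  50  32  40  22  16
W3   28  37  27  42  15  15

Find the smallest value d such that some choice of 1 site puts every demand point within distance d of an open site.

Open {W3}.
  Farthest demand point is #4 at distance 42 (to W3); all others are ≤ 42.
With {W1} the worst case is 48.
With {W2} the worst case is 50.
No size-1 selection achieves below 42.

42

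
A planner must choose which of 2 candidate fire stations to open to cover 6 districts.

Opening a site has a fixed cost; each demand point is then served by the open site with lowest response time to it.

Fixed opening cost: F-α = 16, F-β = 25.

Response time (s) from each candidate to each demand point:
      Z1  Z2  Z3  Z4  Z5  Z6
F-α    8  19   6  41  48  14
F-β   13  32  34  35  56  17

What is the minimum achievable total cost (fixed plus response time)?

Open {F-α}: assign each demand point to its cheapest open site.
  Z1→F-α 8, Z2→F-α 19, Z3→F-α 6, Z4→F-α 41, Z5→F-α 48, Z6→F-α 14
  response time 136, fixed 16 → total 152.
Compare {F-α, F-β}: response time 130 + fixed 41 = 171.
Compare {F-β}: response time 187 + fixed 25 = 212.

152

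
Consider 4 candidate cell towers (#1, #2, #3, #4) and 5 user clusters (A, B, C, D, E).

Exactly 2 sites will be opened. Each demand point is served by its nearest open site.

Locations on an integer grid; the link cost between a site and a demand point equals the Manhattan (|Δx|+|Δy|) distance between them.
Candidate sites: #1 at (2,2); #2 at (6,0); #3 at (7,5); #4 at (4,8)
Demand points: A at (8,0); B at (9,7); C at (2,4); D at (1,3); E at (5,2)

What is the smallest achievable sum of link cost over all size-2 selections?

17

Open {#1, #3}.
  A→#3 6, B→#3 4, C→#1 2, D→#1 2, E→#1 3  ⇒ total 17.
Compare {#1, #2}: total 19.
Compare {#1, #4}: total 21.
No size-2 selection does better; minimum is 17.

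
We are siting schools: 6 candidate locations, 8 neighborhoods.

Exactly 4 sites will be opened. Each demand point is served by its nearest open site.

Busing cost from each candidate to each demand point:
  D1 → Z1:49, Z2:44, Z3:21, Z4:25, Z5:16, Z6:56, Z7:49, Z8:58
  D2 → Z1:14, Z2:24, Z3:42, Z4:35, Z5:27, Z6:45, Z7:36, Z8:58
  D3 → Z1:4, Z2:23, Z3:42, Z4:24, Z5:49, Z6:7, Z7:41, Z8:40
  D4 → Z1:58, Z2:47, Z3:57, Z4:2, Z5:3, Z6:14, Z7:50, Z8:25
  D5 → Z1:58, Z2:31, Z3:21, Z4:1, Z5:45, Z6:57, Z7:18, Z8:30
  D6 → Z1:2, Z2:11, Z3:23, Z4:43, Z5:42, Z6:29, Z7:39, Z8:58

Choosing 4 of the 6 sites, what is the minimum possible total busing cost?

Open {D3, D4, D5, D6}.
  Z1→D6 2, Z2→D6 11, Z3→D5 21, Z4→D5 1, Z5→D4 3, Z6→D3 7, Z7→D5 18, Z8→D4 25  ⇒ total 88.
Compare {D1, D4, D5, D6}: total 95.
Compare {D2, D4, D5, D6}: total 95.
No size-4 selection does better; minimum is 88.

88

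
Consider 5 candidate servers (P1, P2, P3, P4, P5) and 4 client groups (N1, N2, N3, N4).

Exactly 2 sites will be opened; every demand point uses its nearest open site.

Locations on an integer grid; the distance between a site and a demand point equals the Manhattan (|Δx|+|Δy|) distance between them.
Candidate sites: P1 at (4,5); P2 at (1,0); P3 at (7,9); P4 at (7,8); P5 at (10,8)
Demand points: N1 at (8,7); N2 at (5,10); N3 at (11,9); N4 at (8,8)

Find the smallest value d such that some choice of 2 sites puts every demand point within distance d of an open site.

Open {P3, P5}.
  Farthest demand point is N1 at distance 3 (to P3); all others are ≤ 3.
With {P1, P3} the worst case is 4.
With {P2, P3} the worst case is 4.
No size-2 selection achieves below 3.

3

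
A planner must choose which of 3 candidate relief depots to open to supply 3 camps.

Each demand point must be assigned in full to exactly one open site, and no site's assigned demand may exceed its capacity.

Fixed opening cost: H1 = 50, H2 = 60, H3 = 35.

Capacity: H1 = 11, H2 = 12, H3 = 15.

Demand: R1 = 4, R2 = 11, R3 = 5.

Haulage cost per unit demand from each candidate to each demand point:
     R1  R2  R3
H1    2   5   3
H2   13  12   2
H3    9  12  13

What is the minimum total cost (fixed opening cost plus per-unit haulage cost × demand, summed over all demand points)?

Open {H1, H2}; cheapest assignment that respects the capacities:
  H1 (cap 11, load 11): R2 — cost 11×5 = 55
  H2 (cap 12, load 9): R1, R3 — cost 4×13 + 5×2 = 62
  Shipping 117, fixed 110 → total 227.
  Any other capacity-feasible assignment to {H1, H2} ships for at least 117.
Compare {H1, H3}: its best feasible assignment gives total 240.
Compare {H1, H2, H3}: its best feasible assignment gives total 246.
Every other set of open sites that can feasibly serve all demand totals ≥ 240 even under its best assignment. Minimum: 227.

227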